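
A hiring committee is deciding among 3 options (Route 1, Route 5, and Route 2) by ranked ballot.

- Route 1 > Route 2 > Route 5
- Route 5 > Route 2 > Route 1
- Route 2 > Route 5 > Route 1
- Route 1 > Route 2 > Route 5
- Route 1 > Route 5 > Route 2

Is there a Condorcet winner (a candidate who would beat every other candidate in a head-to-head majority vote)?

Head-to-head results (5 voters total):
Route 1 vs Route 5: Route 1 wins 3–2.
Route 1 vs Route 2: Route 1 wins 3–2.
Route 5 vs Route 2: Route 2 wins 3–2.
Route 1 beats each rival — Route 5 (3–2), Route 2 (3–2) — so Route 1 is the Condorcet winner.

Yes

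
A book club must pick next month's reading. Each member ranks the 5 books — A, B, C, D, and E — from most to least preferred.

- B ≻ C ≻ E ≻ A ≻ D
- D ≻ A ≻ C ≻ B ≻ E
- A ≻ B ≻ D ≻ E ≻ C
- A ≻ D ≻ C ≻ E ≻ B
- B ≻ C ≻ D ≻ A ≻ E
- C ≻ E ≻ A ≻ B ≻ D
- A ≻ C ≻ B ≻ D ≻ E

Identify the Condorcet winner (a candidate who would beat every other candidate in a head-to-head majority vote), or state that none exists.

Head-to-head results (7 voters total):
A vs B: A wins 5–2.
A vs C: A wins 4–3.
A vs D: A wins 5–2.
A vs E: A wins 5–2.
B vs C: C wins 4–3.
B vs D: B wins 5–2.
B vs E: B wins 5–2.
C vs D: C wins 4–3.
C vs E: C wins 6–1.
D vs E: D wins 5–2.
A beats each rival — B (5–2), C (4–3), D (5–2), E (5–2) — so A is the Condorcet winner.

A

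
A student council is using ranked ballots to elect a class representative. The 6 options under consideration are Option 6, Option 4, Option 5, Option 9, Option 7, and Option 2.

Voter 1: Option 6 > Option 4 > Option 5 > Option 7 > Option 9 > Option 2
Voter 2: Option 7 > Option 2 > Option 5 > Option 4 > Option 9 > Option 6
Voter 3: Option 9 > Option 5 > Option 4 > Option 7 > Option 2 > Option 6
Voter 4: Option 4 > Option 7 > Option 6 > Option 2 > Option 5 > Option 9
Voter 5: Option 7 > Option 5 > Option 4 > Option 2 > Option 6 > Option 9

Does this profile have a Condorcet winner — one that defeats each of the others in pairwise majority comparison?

No

Head-to-head results (5 voters total):
Option 6 vs Option 4: Option 4 wins 4–1.
Option 6 vs Option 5: Option 5 wins 3–2.
Option 6 vs Option 9: Option 6 wins 3–2.
Option 6 vs Option 7: Option 7 wins 4–1.
Option 6 vs Option 2: Option 2 wins 3–2.
Option 4 vs Option 5: Option 5 wins 3–2.
Option 4 vs Option 9: Option 4 wins 4–1.
Option 4 vs Option 7: Option 4 wins 3–2.
Option 4 vs Option 2: Option 4 wins 4–1.
Option 5 vs Option 9: Option 5 wins 4–1.
Option 5 vs Option 7: Option 7 wins 3–2.
Option 5 vs Option 2: Option 5 wins 3–2.
Option 9 vs Option 7: Option 7 wins 4–1.
Option 9 vs Option 2: Option 2 wins 3–2.
Option 7 vs Option 2: Option 7 wins 5–0.
No candidate beats all others: Option 4 beats Option 7 beats Option 5 beats Option 4, a majority cycle.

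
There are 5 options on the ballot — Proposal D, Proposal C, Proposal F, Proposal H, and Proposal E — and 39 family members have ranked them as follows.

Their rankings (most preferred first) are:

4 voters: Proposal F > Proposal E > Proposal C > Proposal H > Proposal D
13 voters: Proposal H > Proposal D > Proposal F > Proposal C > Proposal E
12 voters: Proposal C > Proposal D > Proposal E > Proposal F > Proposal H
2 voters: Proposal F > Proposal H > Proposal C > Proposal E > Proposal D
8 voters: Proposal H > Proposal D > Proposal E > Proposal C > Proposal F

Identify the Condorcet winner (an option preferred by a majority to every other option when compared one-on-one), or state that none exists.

Proposal H

Head-to-head results (39 voters total):
Proposal D vs Proposal C: Proposal D wins 21–18.
Proposal D vs Proposal F: Proposal D wins 33–6.
Proposal D vs Proposal H: Proposal H wins 27–12.
Proposal D vs Proposal E: Proposal D wins 33–6.
Proposal C vs Proposal F: Proposal C wins 20–19.
Proposal C vs Proposal H: Proposal H wins 23–16.
Proposal C vs Proposal E: Proposal C wins 27–12.
Proposal F vs Proposal H: Proposal H wins 21–18.
Proposal F vs Proposal E: Proposal E wins 20–19.
Proposal H vs Proposal E: Proposal H wins 23–16.
Proposal H beats each rival — Proposal D (27–12), Proposal C (23–16), Proposal F (21–18), Proposal E (23–16) — so Proposal H is the Condorcet winner.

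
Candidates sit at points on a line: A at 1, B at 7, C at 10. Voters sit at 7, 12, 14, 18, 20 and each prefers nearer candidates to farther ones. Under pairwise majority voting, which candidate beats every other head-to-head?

C

With single-peaked preferences on a line, the Condorcet winner is the candidate closest to the median voter.
The median voter (position 14) is closest to C at 10.
Check: C vs B — voters closer to C: 4 of 5.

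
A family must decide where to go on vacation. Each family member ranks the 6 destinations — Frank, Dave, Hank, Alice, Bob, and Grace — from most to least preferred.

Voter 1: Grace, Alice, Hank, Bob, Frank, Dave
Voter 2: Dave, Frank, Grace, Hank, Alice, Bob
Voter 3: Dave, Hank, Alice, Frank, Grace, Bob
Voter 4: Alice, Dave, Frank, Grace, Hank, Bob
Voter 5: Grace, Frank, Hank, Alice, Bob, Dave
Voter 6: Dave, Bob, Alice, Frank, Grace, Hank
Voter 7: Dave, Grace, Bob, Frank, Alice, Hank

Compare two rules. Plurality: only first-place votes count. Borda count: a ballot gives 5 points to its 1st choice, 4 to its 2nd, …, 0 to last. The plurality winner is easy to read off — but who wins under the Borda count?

Dave

Plurality first-place counts: Frank 0, Dave 4, Hank 0, Alice 1, Bob 0, Grace 2 → Dave.
Borda totals: Frank 18, Dave 24, Hank 13, Alice 19, Bob 10, Grace 21 → Dave.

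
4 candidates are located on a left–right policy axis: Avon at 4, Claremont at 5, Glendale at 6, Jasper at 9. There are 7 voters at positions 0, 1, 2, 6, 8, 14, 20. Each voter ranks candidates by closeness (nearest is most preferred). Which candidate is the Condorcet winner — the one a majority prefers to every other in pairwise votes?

Glendale

With single-peaked preferences on a line, the Condorcet winner is the candidate closest to the median voter.
The median voter (position 6) is closest to Glendale at 6.
Check: Glendale vs Jasper — voters closer to Glendale: 4 of 7.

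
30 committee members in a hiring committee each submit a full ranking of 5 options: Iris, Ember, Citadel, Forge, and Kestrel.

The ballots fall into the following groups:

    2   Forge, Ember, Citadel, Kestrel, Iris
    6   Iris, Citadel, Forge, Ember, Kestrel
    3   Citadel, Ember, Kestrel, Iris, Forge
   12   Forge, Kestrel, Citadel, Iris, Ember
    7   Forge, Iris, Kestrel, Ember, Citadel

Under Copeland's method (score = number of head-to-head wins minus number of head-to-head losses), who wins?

Pairwise results:
  Iris vs Ember: Iris wins 25–5.
  Iris vs Citadel: Citadel wins 17–13.
  Iris vs Forge: Forge wins 21–9.
  Iris vs Kestrel: Kestrel wins 17–13.
  Ember vs Citadel: Citadel wins 21–9.
  Ember vs Forge: Forge wins 27–3.
  Ember vs Kestrel: Kestrel wins 19–11.
  Citadel vs Forge: Forge wins 21–9.
  Citadel vs Kestrel: Kestrel wins 19–11.
  Forge vs Kestrel: Forge wins 27–3.
Copeland scores (wins − losses):
  Iris: 1 − 3 = -2
  Ember: 0 − 4 = -4
  Citadel: 2 − 2 = 0
  Forge: 4 − 0 = 4
  Kestrel: 3 − 1 = 2
Forge has the best Copeland score.

Forge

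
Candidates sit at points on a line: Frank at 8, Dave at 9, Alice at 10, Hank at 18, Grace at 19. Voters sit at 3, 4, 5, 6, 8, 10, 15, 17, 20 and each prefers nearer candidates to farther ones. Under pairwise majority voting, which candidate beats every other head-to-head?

With single-peaked preferences on a line, the Condorcet winner is the candidate closest to the median voter.
The median voter (position 8) is closest to Frank at 8.
Check: Frank vs Grace — voters closer to Frank: 6 of 9.

Frank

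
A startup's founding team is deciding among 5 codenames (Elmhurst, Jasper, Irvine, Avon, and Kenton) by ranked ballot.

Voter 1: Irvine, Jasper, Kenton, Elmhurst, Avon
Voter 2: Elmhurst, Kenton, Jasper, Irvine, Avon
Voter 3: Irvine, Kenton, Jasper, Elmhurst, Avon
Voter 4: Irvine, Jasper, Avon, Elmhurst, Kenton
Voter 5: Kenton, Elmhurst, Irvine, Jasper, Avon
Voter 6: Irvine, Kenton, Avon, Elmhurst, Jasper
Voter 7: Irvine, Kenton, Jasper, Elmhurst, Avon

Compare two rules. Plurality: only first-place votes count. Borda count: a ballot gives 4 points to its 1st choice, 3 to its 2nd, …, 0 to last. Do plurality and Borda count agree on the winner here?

Plurality first-place counts: Elmhurst 1, Jasper 0, Irvine 5, Avon 0, Kenton 1 → Irvine.
Borda totals: Elmhurst 12, Jasper 13, Irvine 23, Avon 4, Kenton 18 → Irvine.
The two rules agree on Irvine.

Yes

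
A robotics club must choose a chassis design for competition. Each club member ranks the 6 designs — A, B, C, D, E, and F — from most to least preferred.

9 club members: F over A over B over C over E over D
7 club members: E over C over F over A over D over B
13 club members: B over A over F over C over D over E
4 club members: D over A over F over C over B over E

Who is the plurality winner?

B

First-place vote totals:
  A: 0
  B: 13
  C: 0
  D: 4
  E: 7
  F: 9
B has the most first-place votes.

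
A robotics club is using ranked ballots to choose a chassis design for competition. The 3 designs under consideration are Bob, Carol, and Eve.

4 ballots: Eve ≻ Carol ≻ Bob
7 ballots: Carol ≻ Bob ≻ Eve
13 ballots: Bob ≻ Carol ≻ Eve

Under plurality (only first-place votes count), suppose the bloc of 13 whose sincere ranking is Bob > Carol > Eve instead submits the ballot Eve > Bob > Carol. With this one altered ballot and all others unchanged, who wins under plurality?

First-place totals with the altered ballot: Bob 0, Carol 7, Eve 17.
The switch changes the winner from Bob to Eve.

Eve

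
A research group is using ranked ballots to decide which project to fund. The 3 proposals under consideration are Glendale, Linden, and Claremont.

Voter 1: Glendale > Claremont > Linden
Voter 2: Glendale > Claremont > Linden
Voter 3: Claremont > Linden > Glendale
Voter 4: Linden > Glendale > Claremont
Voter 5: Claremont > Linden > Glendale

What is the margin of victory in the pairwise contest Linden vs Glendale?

1

Ballots ranking Linden above Glendale: 3.
Ballots ranking Glendale above Linden: 2.
Linden wins 3–2, a margin of 1.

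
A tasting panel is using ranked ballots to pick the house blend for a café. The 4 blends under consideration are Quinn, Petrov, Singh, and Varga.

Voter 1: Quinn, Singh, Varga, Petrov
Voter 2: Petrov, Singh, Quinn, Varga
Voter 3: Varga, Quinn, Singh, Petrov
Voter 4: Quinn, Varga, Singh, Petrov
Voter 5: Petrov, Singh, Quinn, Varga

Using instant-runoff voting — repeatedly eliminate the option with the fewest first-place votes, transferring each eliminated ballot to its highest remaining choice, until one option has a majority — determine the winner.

Round 1: Quinn 2, Petrov 2, Varga 1, Singh 0. Singh has the fewest and is eliminated.
Round 2: Quinn 2, Petrov 2, Varga 1. Varga has the fewest and is eliminated.
Round 3: Quinn 3, Petrov 2. Quinn has a majority.

Quinn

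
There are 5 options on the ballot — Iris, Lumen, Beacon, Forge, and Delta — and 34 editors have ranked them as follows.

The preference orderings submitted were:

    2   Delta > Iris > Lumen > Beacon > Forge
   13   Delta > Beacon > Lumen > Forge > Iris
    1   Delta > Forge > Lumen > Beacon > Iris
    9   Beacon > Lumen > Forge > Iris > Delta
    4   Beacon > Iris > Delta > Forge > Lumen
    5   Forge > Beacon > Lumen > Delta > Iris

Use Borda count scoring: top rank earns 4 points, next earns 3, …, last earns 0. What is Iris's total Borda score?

Borda scores:
  Iris: 2·3 + 13·0 + 0 + 9·1 + 4·3 + 5·0 = 27
  Lumen: 2·2 + 13·2 + 2 + 9·3 + 4·0 + 5·2 = 69
  Beacon: 2·1 + 13·3 + 1 + 9·4 + 4·4 + 5·3 = 109
  Forge: 2·0 + 13·1 + 3 + 9·2 + 4·1 + 5·4 = 58
  Delta: 2·4 + 13·4 + 4 + 9·0 + 4·2 + 5·1 = 77

27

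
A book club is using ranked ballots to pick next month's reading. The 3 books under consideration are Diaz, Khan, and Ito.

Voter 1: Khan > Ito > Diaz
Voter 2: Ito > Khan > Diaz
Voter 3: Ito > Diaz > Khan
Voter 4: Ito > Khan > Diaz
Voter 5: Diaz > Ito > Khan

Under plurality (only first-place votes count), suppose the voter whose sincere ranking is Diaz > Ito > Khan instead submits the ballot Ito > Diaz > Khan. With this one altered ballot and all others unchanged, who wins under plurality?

Ito

First-place totals with the altered ballot: Diaz 0, Khan 1, Ito 4.
The winner is unchanged: still Ito.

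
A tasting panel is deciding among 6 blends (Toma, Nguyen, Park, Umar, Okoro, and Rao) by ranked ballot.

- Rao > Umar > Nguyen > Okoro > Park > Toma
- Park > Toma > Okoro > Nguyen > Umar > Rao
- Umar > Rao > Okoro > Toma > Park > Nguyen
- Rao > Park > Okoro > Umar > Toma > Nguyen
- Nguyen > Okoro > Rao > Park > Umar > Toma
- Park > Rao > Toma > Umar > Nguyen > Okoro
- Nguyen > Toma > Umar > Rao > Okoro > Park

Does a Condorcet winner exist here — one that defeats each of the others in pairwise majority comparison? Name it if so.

Rao

Head-to-head results (7 voters total):
Toma vs Nguyen: Toma wins 4–3.
Toma vs Park: Park wins 5–2.
Toma vs Umar: Umar wins 4–3.
Toma vs Okoro: Okoro wins 4–3.
Toma vs Rao: Rao wins 5–2.
Nguyen vs Park: Park wins 4–3.
Nguyen vs Umar: Umar wins 4–3.
Nguyen vs Okoro: Nguyen wins 4–3.
Nguyen vs Rao: Rao wins 4–3.
Park vs Umar: Park wins 4–3.
Park vs Okoro: Okoro wins 4–3.
Park vs Rao: Rao wins 5–2.
Umar vs Okoro: Umar wins 4–3.
Umar vs Rao: Rao wins 4–3.
Okoro vs Rao: Rao wins 5–2.
Rao beats each rival — Toma (5–2), Nguyen (4–3), Park (5–2), Umar (4–3), Okoro (5–2) — so Rao is the Condorcet winner.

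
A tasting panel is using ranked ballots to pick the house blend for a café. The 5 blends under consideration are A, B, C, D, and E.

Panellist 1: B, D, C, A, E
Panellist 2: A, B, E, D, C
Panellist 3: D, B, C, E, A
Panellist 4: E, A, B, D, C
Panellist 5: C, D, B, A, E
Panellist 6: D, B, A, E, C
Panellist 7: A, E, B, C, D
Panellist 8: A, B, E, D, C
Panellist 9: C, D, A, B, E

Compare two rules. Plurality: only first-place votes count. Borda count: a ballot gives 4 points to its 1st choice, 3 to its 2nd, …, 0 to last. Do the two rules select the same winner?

Plurality first-place counts: A 3, B 1, C 2, D 2, E 1 → A.
Borda totals: A 21, B 23, C 13, D 20, E 13 → B.
The two rules disagree: plurality picks A, Borda picks B.

No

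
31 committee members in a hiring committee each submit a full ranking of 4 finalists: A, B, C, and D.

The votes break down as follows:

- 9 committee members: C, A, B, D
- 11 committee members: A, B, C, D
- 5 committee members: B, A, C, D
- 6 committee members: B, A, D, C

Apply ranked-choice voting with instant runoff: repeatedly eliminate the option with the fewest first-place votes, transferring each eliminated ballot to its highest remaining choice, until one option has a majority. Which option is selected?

Round 1: A 11, B 11, C 9, D 0. D has the fewest and is eliminated.
Round 2: A 11, B 11, C 9. C has the fewest and is eliminated.
Round 3: A 20, B 11. A has a majority.

A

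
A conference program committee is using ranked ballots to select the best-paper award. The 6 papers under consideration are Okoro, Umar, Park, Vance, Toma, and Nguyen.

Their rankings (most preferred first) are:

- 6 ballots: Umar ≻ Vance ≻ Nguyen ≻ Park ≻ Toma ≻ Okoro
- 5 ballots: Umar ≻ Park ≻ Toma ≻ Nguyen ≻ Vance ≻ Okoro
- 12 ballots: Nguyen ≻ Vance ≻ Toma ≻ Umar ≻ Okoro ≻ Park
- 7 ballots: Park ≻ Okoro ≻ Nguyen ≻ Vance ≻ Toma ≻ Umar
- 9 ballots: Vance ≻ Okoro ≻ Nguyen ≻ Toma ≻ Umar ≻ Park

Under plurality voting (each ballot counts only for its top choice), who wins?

First-place vote totals:
  Okoro: 0
  Umar: 11
  Park: 7
  Vance: 9
  Toma: 0
  Nguyen: 12
Nguyen has the most first-place votes.

Nguyen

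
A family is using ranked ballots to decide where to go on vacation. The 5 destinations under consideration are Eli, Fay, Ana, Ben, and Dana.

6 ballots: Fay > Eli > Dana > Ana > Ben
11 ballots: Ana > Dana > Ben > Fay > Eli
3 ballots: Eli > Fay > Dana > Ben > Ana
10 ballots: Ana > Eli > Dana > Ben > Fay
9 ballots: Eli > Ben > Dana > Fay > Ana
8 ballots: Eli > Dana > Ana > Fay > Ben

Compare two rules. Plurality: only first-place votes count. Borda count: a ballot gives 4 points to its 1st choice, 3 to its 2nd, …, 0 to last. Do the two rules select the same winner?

Plurality first-place counts: Eli 20, Fay 6, Ana 21, Ben 0, Dana 0 → Ana.
Borda totals: Eli 128, Fay 61, Ana 106, Ben 62, Dana 113 → Eli.
The two rules disagree: plurality picks Ana, Borda picks Eli.

No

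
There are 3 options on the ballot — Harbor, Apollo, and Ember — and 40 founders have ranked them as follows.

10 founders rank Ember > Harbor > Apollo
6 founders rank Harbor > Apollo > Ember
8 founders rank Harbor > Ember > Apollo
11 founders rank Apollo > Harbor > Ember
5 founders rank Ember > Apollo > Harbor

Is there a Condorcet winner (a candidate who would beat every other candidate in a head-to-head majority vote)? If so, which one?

Head-to-head results (40 voters total):
Harbor vs Apollo: Harbor wins 24–16.
Harbor vs Ember: Harbor wins 25–15.
Apollo vs Ember: Ember wins 23–17.
Harbor beats each rival — Apollo (24–16), Ember (25–15) — so Harbor is the Condorcet winner.

Harbor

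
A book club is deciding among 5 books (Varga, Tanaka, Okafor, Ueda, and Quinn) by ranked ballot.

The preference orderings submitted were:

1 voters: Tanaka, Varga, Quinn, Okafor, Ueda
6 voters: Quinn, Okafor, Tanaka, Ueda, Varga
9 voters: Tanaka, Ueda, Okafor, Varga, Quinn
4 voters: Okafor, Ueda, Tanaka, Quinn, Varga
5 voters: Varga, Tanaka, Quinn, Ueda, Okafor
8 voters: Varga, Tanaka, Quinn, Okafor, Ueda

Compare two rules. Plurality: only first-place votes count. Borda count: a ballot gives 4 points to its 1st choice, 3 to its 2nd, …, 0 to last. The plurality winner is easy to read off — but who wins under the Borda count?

Plurality first-place counts: Varga 13, Tanaka 10, Okafor 4, Ueda 0, Quinn 6 → Varga.
Borda totals: Varga 64, Tanaka 99, Okafor 61, Ueda 50, Quinn 56 → Tanaka.

Tanaka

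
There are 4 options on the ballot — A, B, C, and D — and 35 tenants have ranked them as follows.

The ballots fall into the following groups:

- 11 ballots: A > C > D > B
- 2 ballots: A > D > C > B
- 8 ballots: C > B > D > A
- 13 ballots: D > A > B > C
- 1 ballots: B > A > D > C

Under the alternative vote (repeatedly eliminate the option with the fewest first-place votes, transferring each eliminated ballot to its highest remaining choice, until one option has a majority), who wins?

D

Round 1: A 13, D 13, C 8, B 1. B has the fewest and is eliminated.
Round 2: A 14, D 13, C 8. C has the fewest and is eliminated.
Round 3: D 21, A 14. D has a majority.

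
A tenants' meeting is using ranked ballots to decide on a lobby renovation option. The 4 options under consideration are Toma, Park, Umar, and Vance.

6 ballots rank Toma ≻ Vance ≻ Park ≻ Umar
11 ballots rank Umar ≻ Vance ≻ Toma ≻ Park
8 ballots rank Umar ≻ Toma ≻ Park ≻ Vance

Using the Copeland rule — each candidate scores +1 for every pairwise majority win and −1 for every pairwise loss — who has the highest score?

Umar

Pairwise results:
  Toma vs Park: Toma wins 25–0.
  Toma vs Umar: Umar wins 19–6.
  Toma vs Vance: Toma wins 14–11.
  Park vs Umar: Umar wins 19–6.
  Park vs Vance: Vance wins 17–8.
  Umar vs Vance: Umar wins 19–6.
Copeland scores (wins − losses):
  Toma: 2 − 1 = 1
  Park: 0 − 3 = -3
  Umar: 3 − 0 = 3
  Vance: 1 − 2 = -1
Umar has the best Copeland score.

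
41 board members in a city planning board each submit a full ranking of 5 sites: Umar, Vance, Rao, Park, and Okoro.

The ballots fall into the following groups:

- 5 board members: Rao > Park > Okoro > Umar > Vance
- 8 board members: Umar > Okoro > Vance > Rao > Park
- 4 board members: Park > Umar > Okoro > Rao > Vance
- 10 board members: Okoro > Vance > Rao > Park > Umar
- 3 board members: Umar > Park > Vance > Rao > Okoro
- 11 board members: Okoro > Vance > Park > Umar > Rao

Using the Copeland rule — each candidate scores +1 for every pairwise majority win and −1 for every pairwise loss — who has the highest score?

Pairwise results:
  Umar vs Vance: Vance wins 21–20.
  Umar vs Rao: Umar wins 26–15.
  Umar vs Park: Park wins 30–11.
  Umar vs Okoro: Okoro wins 26–15.
  Vance vs Rao: Vance wins 32–9.
  Vance vs Park: Vance wins 29–12.
  Vance vs Okoro: Okoro wins 38–3.
  Rao vs Park: Rao wins 23–18.
  Rao vs Okoro: Okoro wins 33–8.
  Park vs Okoro: Okoro wins 29–12.
Copeland scores (wins − losses):
  Umar: 1 − 3 = -2
  Vance: 3 − 1 = 2
  Rao: 1 − 3 = -2
  Park: 1 − 3 = -2
  Okoro: 4 − 0 = 4
Okoro has the best Copeland score.

Okoro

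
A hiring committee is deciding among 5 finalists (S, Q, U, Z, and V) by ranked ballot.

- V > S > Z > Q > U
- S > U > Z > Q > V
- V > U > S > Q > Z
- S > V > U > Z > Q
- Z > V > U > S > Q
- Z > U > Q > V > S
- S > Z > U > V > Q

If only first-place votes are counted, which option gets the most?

First-place vote totals:
  S: 3
  Q: 0
  U: 0
  Z: 2
  V: 2
S has the most first-place votes.

S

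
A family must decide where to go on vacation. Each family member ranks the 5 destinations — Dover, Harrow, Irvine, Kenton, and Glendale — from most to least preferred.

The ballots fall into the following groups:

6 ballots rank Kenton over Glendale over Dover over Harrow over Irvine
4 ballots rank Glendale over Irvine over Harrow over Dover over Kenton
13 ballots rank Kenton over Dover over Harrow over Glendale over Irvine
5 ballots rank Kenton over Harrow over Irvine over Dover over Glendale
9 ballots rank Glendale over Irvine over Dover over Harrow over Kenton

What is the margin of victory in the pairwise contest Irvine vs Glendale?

Ballots ranking Irvine above Glendale: 5.
Ballots ranking Glendale above Irvine: 6+4+13+9 = 32.
Glendale wins 32–5, a margin of 27.

27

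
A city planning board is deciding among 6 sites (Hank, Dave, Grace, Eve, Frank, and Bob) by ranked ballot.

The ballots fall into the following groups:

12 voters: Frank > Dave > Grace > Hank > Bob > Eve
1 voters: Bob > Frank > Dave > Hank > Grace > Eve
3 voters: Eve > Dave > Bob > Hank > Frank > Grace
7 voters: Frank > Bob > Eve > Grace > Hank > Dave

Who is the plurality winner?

Frank

First-place vote totals:
  Hank: 0
  Dave: 0
  Grace: 0
  Eve: 3
  Frank: 19
  Bob: 1
Frank has the most first-place votes.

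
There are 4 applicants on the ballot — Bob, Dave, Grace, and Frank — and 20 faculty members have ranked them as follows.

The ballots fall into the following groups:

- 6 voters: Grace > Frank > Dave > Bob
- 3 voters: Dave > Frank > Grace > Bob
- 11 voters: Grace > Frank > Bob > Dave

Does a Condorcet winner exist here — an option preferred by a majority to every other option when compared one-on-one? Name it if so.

Head-to-head results (20 voters total):
Bob vs Dave: Bob wins 11–9.
Bob vs Grace: Grace wins 20–0.
Bob vs Frank: Frank wins 20–0.
Dave vs Grace: Grace wins 17–3.
Dave vs Frank: Frank wins 17–3.
Grace vs Frank: Grace wins 17–3.
Grace beats each rival — Bob (20–0), Dave (17–3), Frank (17–3) — so Grace is the Condorcet winner.

Grace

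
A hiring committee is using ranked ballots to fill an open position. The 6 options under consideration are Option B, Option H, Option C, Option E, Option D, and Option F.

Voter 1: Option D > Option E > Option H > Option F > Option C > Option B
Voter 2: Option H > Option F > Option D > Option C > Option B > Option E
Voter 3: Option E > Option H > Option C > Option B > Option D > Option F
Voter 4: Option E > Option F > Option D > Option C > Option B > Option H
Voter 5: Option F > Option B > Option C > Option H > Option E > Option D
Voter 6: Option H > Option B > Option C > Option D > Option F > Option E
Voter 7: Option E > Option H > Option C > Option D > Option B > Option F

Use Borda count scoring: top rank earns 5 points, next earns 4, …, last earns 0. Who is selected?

Option H

Borda scores:
  Option B: 0 + 1 + 2 + 1 + 4 + 4 + 1 = 13
  Option H: 3 + 5 + 4 + 0 + 2 + 5 + 4 = 23
  Option C: 1 + 2 + 3 + 2 + 3 + 3 + 3 = 17
  Option E: 4 + 0 + 5 + 5 + 1 + 0 + 5 = 20
  Option D: 5 + 3 + 1 + 3 + 0 + 2 + 2 = 16
  Option F: 2 + 4 + 0 + 4 + 5 + 1 + 0 = 16
Option H has the highest total.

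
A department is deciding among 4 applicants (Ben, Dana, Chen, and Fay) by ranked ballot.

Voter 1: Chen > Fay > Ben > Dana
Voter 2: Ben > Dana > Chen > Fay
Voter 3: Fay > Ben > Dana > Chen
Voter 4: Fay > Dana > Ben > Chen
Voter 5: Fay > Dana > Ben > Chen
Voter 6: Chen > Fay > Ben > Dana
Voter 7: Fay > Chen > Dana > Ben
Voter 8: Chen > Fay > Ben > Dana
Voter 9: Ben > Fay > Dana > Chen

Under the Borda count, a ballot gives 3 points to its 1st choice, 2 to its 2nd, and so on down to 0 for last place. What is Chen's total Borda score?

12

Borda scores:
  Ben: 1 + 3 + 2 + 1 + 1 + 1 + 0 + 1 + 3 = 13
  Dana: 0 + 2 + 1 + 2 + 2 + 0 + 1 + 0 + 1 = 9
  Chen: 3 + 1 + 0 + 0 + 0 + 3 + 2 + 3 + 0 = 12
  Fay: 2 + 0 + 3 + 3 + 3 + 2 + 3 + 2 + 2 = 20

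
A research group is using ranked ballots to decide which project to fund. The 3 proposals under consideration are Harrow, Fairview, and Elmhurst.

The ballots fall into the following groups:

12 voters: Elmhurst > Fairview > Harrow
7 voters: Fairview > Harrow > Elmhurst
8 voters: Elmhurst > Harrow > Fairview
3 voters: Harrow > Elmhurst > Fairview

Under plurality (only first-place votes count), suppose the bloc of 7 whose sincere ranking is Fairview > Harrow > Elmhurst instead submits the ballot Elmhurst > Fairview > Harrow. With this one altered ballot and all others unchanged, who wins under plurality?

First-place totals with the altered ballot: Harrow 3, Fairview 0, Elmhurst 27.
The winner is unchanged: still Elmhurst.

Elmhurst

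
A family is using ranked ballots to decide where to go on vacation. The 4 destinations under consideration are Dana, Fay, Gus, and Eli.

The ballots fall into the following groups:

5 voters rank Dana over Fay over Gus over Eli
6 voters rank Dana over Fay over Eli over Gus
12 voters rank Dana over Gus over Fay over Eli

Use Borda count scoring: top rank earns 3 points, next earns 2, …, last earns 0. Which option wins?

Borda scores:
  Dana: 5·3 + 6·3 + 12·3 = 69
  Fay: 5·2 + 6·2 + 12·1 = 34
  Gus: 5·1 + 6·0 + 12·2 = 29
  Eli: 5·0 + 6·1 + 12·0 = 6
Dana has the highest total.

Dana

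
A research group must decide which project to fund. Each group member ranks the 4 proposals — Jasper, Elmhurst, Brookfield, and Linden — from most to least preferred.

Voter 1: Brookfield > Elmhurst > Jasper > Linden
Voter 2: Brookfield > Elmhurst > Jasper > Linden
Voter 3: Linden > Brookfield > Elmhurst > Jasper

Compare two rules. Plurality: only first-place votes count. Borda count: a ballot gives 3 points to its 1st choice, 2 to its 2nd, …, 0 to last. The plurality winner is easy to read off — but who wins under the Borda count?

Brookfield

Plurality first-place counts: Jasper 0, Elmhurst 0, Brookfield 2, Linden 1 → Brookfield.
Borda totals: Jasper 2, Elmhurst 5, Brookfield 8, Linden 3 → Brookfield.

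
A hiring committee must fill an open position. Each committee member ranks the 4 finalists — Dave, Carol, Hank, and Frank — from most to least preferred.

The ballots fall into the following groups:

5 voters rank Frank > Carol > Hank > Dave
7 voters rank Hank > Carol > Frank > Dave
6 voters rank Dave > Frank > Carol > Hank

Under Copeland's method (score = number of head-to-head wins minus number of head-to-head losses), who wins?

Pairwise results:
  Dave vs Carol: Carol wins 12–6.
  Dave vs Hank: Hank wins 12–6.
  Dave vs Frank: Frank wins 12–6.
  Carol vs Hank: Carol wins 11–7.
  Carol vs Frank: Frank wins 11–7.
  Hank vs Frank: Frank wins 11–7.
Copeland scores (wins − losses):
  Dave: 0 − 3 = -3
  Carol: 2 − 1 = 1
  Hank: 1 − 2 = -1
  Frank: 3 − 0 = 3
Frank has the best Copeland score.

Frank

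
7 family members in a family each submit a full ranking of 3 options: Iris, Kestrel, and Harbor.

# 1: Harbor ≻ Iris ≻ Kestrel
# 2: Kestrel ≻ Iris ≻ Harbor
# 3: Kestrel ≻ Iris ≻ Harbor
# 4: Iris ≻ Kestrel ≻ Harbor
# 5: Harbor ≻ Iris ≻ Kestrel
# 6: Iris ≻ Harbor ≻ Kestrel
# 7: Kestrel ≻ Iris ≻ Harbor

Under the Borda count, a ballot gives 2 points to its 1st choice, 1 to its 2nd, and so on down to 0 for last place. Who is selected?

Iris

Borda scores:
  Iris: 1 + 1 + 1 + 2 + 1 + 2 + 1 = 9
  Kestrel: 0 + 2 + 2 + 1 + 0 + 0 + 2 = 7
  Harbor: 2 + 0 + 0 + 0 + 2 + 1 + 0 = 5
Iris has the highest total.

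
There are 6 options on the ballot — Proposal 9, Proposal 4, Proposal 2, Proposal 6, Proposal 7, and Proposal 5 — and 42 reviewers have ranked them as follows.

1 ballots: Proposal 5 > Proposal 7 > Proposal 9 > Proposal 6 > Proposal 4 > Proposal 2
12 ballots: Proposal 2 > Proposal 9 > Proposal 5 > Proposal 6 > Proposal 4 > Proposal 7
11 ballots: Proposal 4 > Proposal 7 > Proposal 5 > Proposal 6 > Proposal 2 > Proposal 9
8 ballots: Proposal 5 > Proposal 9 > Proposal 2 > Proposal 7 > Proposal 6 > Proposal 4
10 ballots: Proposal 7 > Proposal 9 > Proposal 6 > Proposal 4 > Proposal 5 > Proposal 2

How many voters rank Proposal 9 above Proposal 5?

22

Ballots ranking Proposal 9 above Proposal 5: 12+10 = 22.
Ballots ranking Proposal 5 above Proposal 9: 1+11+8 = 20.
So 22 of 42 voters prefer Proposal 9 to Proposal 5.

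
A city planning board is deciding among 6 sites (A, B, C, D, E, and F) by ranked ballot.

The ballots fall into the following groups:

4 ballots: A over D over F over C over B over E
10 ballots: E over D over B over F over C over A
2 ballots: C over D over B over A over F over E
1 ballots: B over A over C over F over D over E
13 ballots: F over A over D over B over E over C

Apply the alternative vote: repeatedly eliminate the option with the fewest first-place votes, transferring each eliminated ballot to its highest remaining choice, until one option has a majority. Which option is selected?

Round 1: F 13, E 10, A 4, C 2, B 1, D 0. D has the fewest and is eliminated.
Round 2: F 13, E 10, A 4, C 2, B 1. B has the fewest and is eliminated.
Round 3: F 13, E 10, A 5, C 2. C has the fewest and is eliminated.
Round 4: F 13, E 10, A 7. A has the fewest and is eliminated.
Round 5: F 20, E 10. F has a majority.

F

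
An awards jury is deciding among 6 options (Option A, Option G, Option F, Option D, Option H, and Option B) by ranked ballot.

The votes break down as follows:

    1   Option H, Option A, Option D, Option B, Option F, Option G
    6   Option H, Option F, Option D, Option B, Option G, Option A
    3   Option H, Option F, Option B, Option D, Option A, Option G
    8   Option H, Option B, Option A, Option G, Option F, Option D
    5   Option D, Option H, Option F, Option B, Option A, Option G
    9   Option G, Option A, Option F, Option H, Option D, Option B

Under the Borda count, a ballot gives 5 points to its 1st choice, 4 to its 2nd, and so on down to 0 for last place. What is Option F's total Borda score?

Borda scores:
  Option A: 4 + 6·0 + 3·1 + 8·3 + 5·1 + 9·4 = 72
  Option G: 0 + 6·1 + 3·0 + 8·2 + 5·0 + 9·5 = 67
  Option F: 1 + 6·4 + 3·4 + 8·1 + 5·3 + 9·3 = 87
  Option D: 3 + 6·3 + 3·2 + 8·0 + 5·5 + 9·1 = 61
  Option H: 5 + 6·5 + 3·5 + 8·5 + 5·4 + 9·2 = 128
  Option B: 2 + 6·2 + 3·3 + 8·4 + 5·2 + 9·0 = 65

87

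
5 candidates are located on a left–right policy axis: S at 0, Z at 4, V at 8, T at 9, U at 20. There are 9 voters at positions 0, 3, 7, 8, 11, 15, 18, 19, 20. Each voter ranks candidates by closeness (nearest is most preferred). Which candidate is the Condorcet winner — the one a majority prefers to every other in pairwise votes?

T

With single-peaked preferences on a line, the Condorcet winner is the candidate closest to the median voter.
The median voter (position 11) is closest to T at 9.
Check: T vs Z — voters closer to T: 7 of 9.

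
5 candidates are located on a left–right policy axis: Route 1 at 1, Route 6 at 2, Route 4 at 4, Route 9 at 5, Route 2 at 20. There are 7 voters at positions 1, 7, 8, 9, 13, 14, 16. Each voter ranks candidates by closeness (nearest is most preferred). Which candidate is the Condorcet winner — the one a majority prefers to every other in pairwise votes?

Route 9

With single-peaked preferences on a line, the Condorcet winner is the candidate closest to the median voter.
The median voter (position 9) is closest to Route 9 at 5.
Check: Route 9 vs Route 1 — voters closer to Route 9: 6 of 7.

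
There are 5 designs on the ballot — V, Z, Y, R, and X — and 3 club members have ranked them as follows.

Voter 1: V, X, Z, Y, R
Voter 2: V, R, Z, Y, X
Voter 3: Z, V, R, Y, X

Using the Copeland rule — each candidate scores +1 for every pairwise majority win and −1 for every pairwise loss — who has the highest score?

Pairwise results:
  V vs Z: V wins 2–1.
  V vs Y: V wins 3–0.
  V vs R: V wins 3–0.
  V vs X: V wins 3–0.
  Z vs Y: Z wins 3–0.
  Z vs R: Z wins 2–1.
  Z vs X: Z wins 2–1.
  Y vs R: R wins 2–1.
  Y vs X: Y wins 2–1.
  R vs X: R wins 2–1.
Copeland scores (wins − losses):
  V: 4 − 0 = 4
  Z: 3 − 1 = 2
  Y: 1 − 3 = -2
  R: 2 − 2 = 0
  X: 0 − 4 = -4
V has the best Copeland score.

V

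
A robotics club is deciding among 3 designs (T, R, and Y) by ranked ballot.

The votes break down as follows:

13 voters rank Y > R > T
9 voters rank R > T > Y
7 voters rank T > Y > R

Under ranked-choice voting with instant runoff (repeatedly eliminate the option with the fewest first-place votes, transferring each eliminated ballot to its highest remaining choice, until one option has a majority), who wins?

Round 1: Y 13, R 9, T 7. T has the fewest and is eliminated.
Round 2: Y 20, R 9. Y has a majority.

Y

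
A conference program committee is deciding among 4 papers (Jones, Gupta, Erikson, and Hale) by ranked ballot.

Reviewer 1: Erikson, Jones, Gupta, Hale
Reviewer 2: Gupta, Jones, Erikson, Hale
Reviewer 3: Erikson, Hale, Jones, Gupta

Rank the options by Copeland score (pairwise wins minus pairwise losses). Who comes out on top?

Pairwise results:
  Jones vs Gupta: Jones wins 2–1.
  Jones vs Erikson: Erikson wins 2–1.
  Jones vs Hale: Jones wins 2–1.
  Gupta vs Erikson: Erikson wins 2–1.
  Gupta vs Hale: Gupta wins 2–1.
  Erikson vs Hale: Erikson wins 3–0.
Copeland scores (wins − losses):
  Jones: 2 − 1 = 1
  Gupta: 1 − 2 = -1
  Erikson: 3 − 0 = 3
  Hale: 0 − 3 = -3
Erikson has the best Copeland score.

Erikson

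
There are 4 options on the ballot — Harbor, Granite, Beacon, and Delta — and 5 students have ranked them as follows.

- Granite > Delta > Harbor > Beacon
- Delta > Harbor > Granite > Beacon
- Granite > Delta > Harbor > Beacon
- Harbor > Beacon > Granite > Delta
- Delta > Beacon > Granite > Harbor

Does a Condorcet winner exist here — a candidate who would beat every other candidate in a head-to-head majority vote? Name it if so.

Head-to-head results (5 voters total):
Harbor vs Granite: Granite wins 3–2.
Harbor vs Beacon: Harbor wins 4–1.
Harbor vs Delta: Delta wins 4–1.
Granite vs Beacon: Granite wins 3–2.
Granite vs Delta: Granite wins 3–2.
Beacon vs Delta: Delta wins 4–1.
Granite beats each rival — Harbor (3–2), Beacon (3–2), Delta (3–2) — so Granite is the Condorcet winner.

Granite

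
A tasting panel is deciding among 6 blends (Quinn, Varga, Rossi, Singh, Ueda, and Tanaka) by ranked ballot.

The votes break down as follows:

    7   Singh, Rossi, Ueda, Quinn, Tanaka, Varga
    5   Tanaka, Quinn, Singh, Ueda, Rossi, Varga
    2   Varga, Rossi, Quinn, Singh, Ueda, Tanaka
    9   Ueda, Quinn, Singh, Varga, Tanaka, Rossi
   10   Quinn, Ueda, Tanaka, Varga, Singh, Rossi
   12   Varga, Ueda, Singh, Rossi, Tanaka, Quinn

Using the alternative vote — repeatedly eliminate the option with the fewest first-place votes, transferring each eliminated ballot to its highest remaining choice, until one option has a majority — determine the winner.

Round 1: Varga 14, Quinn 10, Ueda 9, Singh 7, Tanaka 5, Rossi 0. Rossi has the fewest and is eliminated.
Round 2: Varga 14, Quinn 10, Ueda 9, Singh 7, Tanaka 5. Tanaka has the fewest and is eliminated.
Round 3: Quinn 15, Varga 14, Ueda 9, Singh 7. Singh has the fewest and is eliminated.
Round 4: Ueda 16, Quinn 15, Varga 14. Varga has the fewest and is eliminated.
Round 5: Ueda 28, Quinn 17. Ueda has a majority.

Ueda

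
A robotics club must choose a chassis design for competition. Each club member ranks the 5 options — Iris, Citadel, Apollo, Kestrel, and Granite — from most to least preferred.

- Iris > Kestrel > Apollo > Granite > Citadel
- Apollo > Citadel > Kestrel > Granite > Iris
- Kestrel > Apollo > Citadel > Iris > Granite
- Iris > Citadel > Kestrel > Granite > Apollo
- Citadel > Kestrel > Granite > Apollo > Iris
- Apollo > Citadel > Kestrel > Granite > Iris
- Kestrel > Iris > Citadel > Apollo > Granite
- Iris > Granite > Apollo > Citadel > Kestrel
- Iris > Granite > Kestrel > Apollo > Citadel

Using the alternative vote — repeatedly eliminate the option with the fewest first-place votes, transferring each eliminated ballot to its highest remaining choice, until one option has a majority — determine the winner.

Kestrel

Round 1: Iris 4, Apollo 2, Kestrel 2, Citadel 1, Granite 0. Granite has the fewest and is eliminated.
Round 2: Iris 4, Apollo 2, Kestrel 2, Citadel 1. Citadel has the fewest and is eliminated.
Round 3: Iris 4, Kestrel 3, Apollo 2. Apollo has the fewest and is eliminated.
Round 4: Kestrel 5, Iris 4. Kestrel has a majority.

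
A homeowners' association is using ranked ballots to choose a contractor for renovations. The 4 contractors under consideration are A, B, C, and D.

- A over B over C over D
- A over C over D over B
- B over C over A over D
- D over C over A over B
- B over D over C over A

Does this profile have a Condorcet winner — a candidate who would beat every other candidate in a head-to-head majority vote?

Head-to-head results (5 voters total):
A vs B: A wins 3–2.
A vs C: C wins 3–2.
A vs D: A wins 3–2.
B vs C: B wins 3–2.
B vs D: B wins 3–2.
C vs D: C wins 3–2.
No candidate beats all others: A beats B beats C beats A, a majority cycle.

No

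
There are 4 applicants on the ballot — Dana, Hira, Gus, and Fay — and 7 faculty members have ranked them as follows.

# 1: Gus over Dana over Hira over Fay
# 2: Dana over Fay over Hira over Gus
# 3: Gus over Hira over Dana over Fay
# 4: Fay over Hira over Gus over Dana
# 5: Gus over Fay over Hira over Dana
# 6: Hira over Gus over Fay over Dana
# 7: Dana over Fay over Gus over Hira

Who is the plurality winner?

Gus

First-place vote totals:
  Dana: 2
  Hira: 1
  Gus: 3
  Fay: 1
Gus has the most first-place votes.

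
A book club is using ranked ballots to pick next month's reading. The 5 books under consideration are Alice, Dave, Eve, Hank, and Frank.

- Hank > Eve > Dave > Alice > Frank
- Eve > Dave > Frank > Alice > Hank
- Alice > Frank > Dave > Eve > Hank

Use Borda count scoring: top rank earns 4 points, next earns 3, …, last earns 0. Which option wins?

Eve

Borda scores:
  Alice: 1 + 1 + 4 = 6
  Dave: 2 + 3 + 2 = 7
  Eve: 3 + 4 + 1 = 8
  Hank: 4 + 0 + 0 = 4
  Frank: 0 + 2 + 3 = 5
Eve has the highest total.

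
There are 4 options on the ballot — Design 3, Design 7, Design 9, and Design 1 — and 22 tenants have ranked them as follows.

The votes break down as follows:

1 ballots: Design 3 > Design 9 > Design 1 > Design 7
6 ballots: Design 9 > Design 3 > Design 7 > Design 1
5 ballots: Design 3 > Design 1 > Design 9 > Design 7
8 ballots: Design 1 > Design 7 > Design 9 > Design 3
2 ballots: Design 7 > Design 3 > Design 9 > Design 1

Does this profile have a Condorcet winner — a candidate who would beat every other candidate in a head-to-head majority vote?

Head-to-head results (22 voters total):
Design 3 vs Design 7: Design 3 wins 12–10.
Design 3 vs Design 9: Design 9 wins 14–8.
Design 3 vs Design 1: Design 3 wins 14–8.
Design 7 vs Design 9: Design 9 wins 12–10.
Design 7 vs Design 1: Design 1 wins 14–8.
Design 9 vs Design 1: Design 1 wins 13–9.
No candidate beats all others: Design 3 beats Design 1 beats Design 9 beats Design 3, a majority cycle.

No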